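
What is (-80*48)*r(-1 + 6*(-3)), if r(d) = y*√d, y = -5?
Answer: 19200*I*√19 ≈ 83691.0*I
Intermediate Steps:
r(d) = -5*√d
(-80*48)*r(-1 + 6*(-3)) = (-80*48)*(-5*√(-1 + 6*(-3))) = -(-19200)*√(-1 - 18) = -(-19200)*√(-19) = -(-19200)*I*√19 = 19200*I*√19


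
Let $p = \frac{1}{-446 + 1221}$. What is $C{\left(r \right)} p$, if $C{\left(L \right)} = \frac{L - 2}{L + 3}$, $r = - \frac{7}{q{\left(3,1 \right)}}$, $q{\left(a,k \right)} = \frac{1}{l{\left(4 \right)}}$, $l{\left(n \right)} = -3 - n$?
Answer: $\frac{47}{40300} \approx 0.0011663$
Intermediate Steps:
$q{\left(a,k \right)} = - \frac{1}{7}$ ($q{\left(a,k \right)} = \frac{1}{-3 - 4} = \frac{1}{-7} = - \frac{1}{7}$)
$r = 49$ ($r = - \frac{7}{- \frac{1}{7}} = \left(-7\right) \left(-7\right) = 49$)
$C{\left(L \right)} = \frac{-2 + L}{3 + L}$
$p = \frac{1}{775} \approx 0.0012903$
$C{\left(r \right)} p = \frac{-2 + 49}{3 + 49} \cdot \frac{1}{775} = \frac{1}{52} \cdot 47 \cdot \frac{1}{775} = \frac{47}{52} \cdot \frac{1}{775} = \frac{47}{40300}$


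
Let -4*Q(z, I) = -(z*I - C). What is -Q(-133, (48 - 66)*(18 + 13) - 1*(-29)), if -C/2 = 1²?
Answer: -70359/4 ≈ -17590.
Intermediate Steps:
C = -2 (C = -2*1² = -2*1 = -2)
Q(z, I) = ½ + I*z/4 (Q(z, I) = -(-1)*(z*I - 1*(-2))/4 = -(-1)*(I*z + 2)/4 = -(-1)*(2 + I*z)/4 = -(-2 - I*z)/4 = ½ + I*z/4)
-Q(-133, (48 - 66)*(18 + 13) - 1*(-29)) = -(½ + (¼)*((48 - 66)*(18 + 13) - 1*(-29))*(-133)) = -(½ + (¼)*(-18*31 + 29)*(-133)) = -(½ + (¼)*(-558 + 29)*(-133)) = -(½ + (¼)*(-529)*(-133)) = -(½ + 70357/4) = -1*70359/4 = -70359/4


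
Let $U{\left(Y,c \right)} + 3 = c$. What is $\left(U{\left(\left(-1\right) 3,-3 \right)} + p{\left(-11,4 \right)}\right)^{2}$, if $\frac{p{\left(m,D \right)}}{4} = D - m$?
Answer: $2916$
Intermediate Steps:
$U{\left(Y,c \right)} = -3 + c$
$p{\left(m,D \right)} = - 4 m + 4 D$ ($p{\left(m,D \right)} = 4 \left(D - m\right) = - 4 m + 4 D$)
$\left(U{\left(\left(-1\right) 3,-3 \right)} + p{\left(-11,4 \right)}\right)^{2} = \left(\left(-3 - 3\right) + \left(\left(-4\right) \left(-11\right) + 4 \cdot 4\right)\right)^{2} = \left(-6 + \left(44 + 16\right)\right)^{2} = \left(-6 + 60\right)^{2} = 54^{2} = 2916$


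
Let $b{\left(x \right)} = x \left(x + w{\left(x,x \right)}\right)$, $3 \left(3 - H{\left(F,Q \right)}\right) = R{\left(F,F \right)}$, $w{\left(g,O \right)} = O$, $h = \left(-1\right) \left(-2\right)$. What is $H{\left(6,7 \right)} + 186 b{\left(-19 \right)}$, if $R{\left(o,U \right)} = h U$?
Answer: $134291$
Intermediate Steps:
$h = 2$
$R{\left(o,U \right)} = 2 U$
$H{\left(F,Q \right)} = 3 - \frac{2 F}{3}$
$b{\left(x \right)} = 2 x^{2}$ ($b{\left(x \right)} = x \left(x + x\right) = x 2 x = 2 x^{2}$)
$H{\left(6,7 \right)} + 186 b{\left(-19 \right)} = \left(3 - 4\right) + 186 \cdot 2 \left(-19\right)^{2} = \left(3 - 4\right) + 186 \cdot 2 \cdot 361 = -1 + 186 \cdot 722 = -1 + 134292 = 134291$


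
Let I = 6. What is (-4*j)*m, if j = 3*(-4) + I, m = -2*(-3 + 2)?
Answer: 48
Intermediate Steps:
m = 2 (m = -2*(-1) = 2)
j = -6 (j = 3*(-4) + 6 = -12 + 6 = -6)
(-4*j)*m = -4*(-6)*2 = 24*2 = 48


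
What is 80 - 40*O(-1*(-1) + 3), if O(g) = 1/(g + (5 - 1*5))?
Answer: 70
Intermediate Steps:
O(g) = 1/g (O(g) = 1/(g + (5 - 5)) = 1/(g + 0) = 1/g)
80 - 40*O(-1*(-1) + 3) = 80 - 40/(-1*(-1) + 3) = 80 - 40/(1 + 3) = 80 - 40/4 = 80 - 40*1/4 = 80 - 10 = 70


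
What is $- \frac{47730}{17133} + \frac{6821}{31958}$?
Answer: $- \frac{24710371}{9605902} \approx -2.5724$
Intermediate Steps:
$- \frac{47730}{17133} + \frac{6821}{31958} = \left(-47730\right) \frac{1}{17133} + 6821 \cdot \frac{1}{31958} = - \frac{15910}{5711} + \frac{359}{1682} = - \frac{24710371}{9605902}$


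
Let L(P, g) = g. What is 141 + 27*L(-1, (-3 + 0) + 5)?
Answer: 195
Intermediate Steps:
141 + 27*L(-1, (-3 + 0) + 5) = 141 + 27*((-3 + 0) + 5) = 141 + 27*(-3 + 5) = 141 + 27*2 = 141 + 54 = 195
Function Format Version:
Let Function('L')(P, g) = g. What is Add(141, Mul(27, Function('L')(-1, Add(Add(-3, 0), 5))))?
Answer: 195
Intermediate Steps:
Add(141, Mul(27, Function('L')(-1, Add(Add(-3, 0), 5)))) = Add(141, Mul(27, Add(Add(-3, 0), 5))) = Add(141, Mul(27, Add(-3, 5))) = Add(141, Mul(27, 2)) = Add(141, 54) = 195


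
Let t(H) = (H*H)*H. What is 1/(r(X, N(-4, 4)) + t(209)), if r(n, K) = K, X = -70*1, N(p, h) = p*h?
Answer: 1/9129313 ≈ 1.0954e-7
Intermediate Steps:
N(p, h) = h*p
X = -70
t(H) = H**3 (t(H) = H**2*H = H**3)
1/(r(X, N(-4, 4)) + t(209)) = 1/(4*(-4) + 209**3) = 1/(-16 + 9129329) = 1/9129313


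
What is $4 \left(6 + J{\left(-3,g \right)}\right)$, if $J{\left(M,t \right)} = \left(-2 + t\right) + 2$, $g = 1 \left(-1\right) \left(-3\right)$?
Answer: $36$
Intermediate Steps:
$g = 3$ ($g = \left(-1\right) \left(-3\right) = 3$)
$J{\left(M,t \right)} = t$
$4 \left(6 + J{\left(-3,g \right)}\right) = 4 \left(6 + 3\right) = 4 \cdot 9 = 36$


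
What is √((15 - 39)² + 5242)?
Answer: √5818 ≈ 76.276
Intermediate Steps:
√((15 - 39)² + 5242) = √((-24)² + 5242) = √(576 + 5242) = √5818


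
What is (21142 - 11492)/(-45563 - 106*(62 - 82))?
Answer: -9650/43443 ≈ -0.22213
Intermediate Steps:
(21142 - 11492)/(-45563 - 106*(62 - 82)) = 9650/(-45563 - 106*(-20)) = 9650/(-45563 + 2120) = 9650/(-43443) = 9650*(-1/43443) = -9650/43443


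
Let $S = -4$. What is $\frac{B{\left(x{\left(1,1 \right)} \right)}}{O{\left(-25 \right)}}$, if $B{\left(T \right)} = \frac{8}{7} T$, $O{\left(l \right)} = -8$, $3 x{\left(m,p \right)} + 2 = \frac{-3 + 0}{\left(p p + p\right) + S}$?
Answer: $\frac{1}{42} \approx 0.02381$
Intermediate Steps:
$x{\left(m,p \right)} = - \frac{2}{3} - \frac{1}{-4 + p + p^{2}}$ ($x{\left(m,p \right)} = - \frac{2}{3} + \frac{\left(-3 + 0\right) \frac{1}{\left(p p + p\right) - 4}}{3} = - \frac{2}{3} + \frac{\left(-3\right) \frac{1}{\left(p^{2} + p\right) - 4}}{3} = - \frac{2}{3} + \frac{\left(-3\right) \frac{1}{\left(p + p^{2}\right) - 4}}{3} = - \frac{2}{3} + \frac{\left(-3\right) \frac{1}{-4 + p + p^{2}}}{3} = - \frac{2}{3} - \frac{1}{-4 + p + p^{2}}$)
$B{\left(T \right)} = \frac{8 T}{7}$ ($B{\left(T \right)} = 8 \cdot \frac{1}{7} T = \frac{8 T}{7}$)
$\frac{B{\left(x{\left(1,1 \right)} \right)}}{O{\left(-25 \right)}} = \frac{\frac{8}{7} \frac{5 - 2 - 2 \cdot 1^{2}}{3 \left(-4 + 1 + 1^{2}\right)}}{-8} = \frac{8 \frac{5 - 2 - 2}{3 \left(-4 + 1 + 1\right)}}{7} \left(- \frac{1}{8}\right) = \frac{8 \frac{5 - 2 - 2}{3 \left(-2\right)}}{7} \left(- \frac{1}{8}\right) = \frac{8 \cdot \frac{1}{3} \left(- \frac{1}{2}\right) 1}{7} \left(- \frac{1}{8}\right) = \frac{8}{7} \left(- \frac{1}{6}\right) \left(- \frac{1}{8}\right) = \left(- \frac{4}{21}\right) \left(- \frac{1}{8}\right) = \frac{1}{42}$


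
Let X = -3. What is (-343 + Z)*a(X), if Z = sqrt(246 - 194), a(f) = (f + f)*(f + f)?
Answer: -12348 + 72*sqrt(13) ≈ -12088.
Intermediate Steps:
a(f) = 4*f**2 (a(f) = (2*f)*(2*f) = 4*f**2)
Z = 2*sqrt(13) (Z = sqrt(52) = 2*sqrt(13) ≈ 7.2111)
(-343 + Z)*a(X) = (-343 + 2*sqrt(13))*(4*(-3)**2) = (-343 + 2*sqrt(13))*(4*9) = (-343 + 2*sqrt(13))*36 = -12348 + 72*sqrt(13)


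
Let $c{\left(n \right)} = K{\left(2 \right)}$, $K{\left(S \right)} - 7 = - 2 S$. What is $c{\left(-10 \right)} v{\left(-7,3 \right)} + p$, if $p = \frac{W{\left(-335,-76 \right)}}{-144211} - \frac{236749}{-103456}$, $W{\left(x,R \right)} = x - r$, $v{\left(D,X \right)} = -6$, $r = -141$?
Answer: $- \frac{234388997385}{14919493216} \approx -15.71$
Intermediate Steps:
$K{\left(S \right)} = 7 - 2 S$
$c{\left(n \right)} = 3$ ($c{\left(n \right)} = 7 - 4 = 3$)
$W{\left(x,R \right)} = 141 + x$ ($W{\left(x,R \right)} = x - -141 = x + 141 = 141 + x$)
$p = \frac{34161880503}{14919493216}$ ($p = \frac{141 - 335}{-144211} - \frac{236749}{-103456} = \left(-194\right) \left(- \frac{1}{144211}\right) - - \frac{236749}{103456} = \frac{194}{144211} + \frac{236749}{103456} = \frac{34161880503}{14919493216} \approx 2.2897$)
$c{\left(-10 \right)} v{\left(-7,3 \right)} + p = 3 \left(-6\right) + \frac{34161880503}{14919493216} = -18 + \frac{34161880503}{14919493216} = - \frac{234388997385}{14919493216}$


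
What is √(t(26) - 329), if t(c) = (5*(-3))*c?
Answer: I*√719 ≈ 26.814*I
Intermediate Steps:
t(c) = -15*c
√(t(26) - 329) = √(-15*26 - 329) = √(-390 - 329) = √(-719) = I*√719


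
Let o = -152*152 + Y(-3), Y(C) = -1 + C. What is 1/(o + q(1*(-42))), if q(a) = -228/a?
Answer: -7/161718 ≈ -4.3285e-5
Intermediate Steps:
o = -23108 (o = -152*152 + (-1 - 3) = -23104 - 4 = -23108)
1/(o + q(1*(-42))) = 1/(-23108 - 228/(1*(-42))) = 1/(-23108 - 228/(-42)) = 1/(-23108 - 228*(-1/42)) = 1/(-23108 + 38/7) = 1/(-161718/7) = -7/161718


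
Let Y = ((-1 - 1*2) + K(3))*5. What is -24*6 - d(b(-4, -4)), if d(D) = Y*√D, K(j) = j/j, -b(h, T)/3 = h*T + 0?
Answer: -144 + 40*I*√3 ≈ -144.0 + 69.282*I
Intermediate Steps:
b(h, T) = -3*T*h (b(h, T) = -3*(h*T + 0) = -3*(T*h + 0) = -3*T*h)
K(j) = 1
Y = -10 (Y = ((-1 - 1*2) + 1)*5 = ((-1 - 2) + 1)*5 = (-3 + 1)*5 = -2*5 = -10)
d(D) = -10*√D
-24*6 - d(b(-4, -4)) = -24*6 - (-10)*√(-3*(-4)*(-4)) = -144 - (-10)*√(-48) = -144 - (-10)*4*I*√3 = -144 - (-40)*I*√3 = -144 + 40*I*√3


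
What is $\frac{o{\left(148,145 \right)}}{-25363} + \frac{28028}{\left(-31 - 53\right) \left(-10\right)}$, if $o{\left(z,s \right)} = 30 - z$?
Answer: $\frac{25391903}{760890} \approx 33.371$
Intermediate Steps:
$\frac{o{\left(148,145 \right)}}{-25363} + \frac{28028}{\left(-31 - 53\right) \left(-10\right)} = \frac{30 - 148}{-25363} + \frac{28028}{\left(-31 - 53\right) \left(-10\right)} = \left(30 - 148\right) \left(- \frac{1}{25363}\right) + \frac{28028}{\left(-84\right) \left(-10\right)} = \left(-118\right) \left(- \frac{1}{25363}\right) + \frac{28028}{840} = \frac{118}{25363} + 28028 \cdot \frac{1}{840} = \frac{118}{25363} + \frac{1001}{30} = \frac{25391903}{760890}$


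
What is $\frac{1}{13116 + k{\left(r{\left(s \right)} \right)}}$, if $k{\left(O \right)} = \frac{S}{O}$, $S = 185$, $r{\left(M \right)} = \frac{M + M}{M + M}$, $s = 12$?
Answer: $\frac{1}{13301} \approx 7.5182 \cdot 10^{-5}$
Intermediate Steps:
$r{\left(M \right)} = 1$ ($r{\left(M \right)} = \frac{2 M}{2 M} = 2 M \frac{1}{2 M} = 1$)
$k{\left(O \right)} = \frac{185}{O}$
$\frac{1}{13116 + k{\left(r{\left(s \right)} \right)}} = \frac{1}{13116 + \frac{185}{1}} = \frac{1}{13116 + 185 \cdot 1} = \frac{1}{13116 + 185} = \frac{1}{13301}$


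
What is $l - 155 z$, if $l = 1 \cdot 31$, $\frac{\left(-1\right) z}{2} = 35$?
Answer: $10881$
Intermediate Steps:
$z = -70$ ($z = \left(-2\right) 35 = -70$)
$l = 31$
$l - 155 z = 31 - -10850 = 31 + 10850 = 10881$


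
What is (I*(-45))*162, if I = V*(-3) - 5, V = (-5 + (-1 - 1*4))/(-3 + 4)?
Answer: -182250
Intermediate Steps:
V = -10 (V = (-5 + (-1 - 4))/1 = (-5 - 5)*1 = -10*1 = -10)
I = 25 (I = -10*(-3) - 5 = 30 - 5 = 25)
(I*(-45))*162 = (25*(-45))*162 = -1125*162 = -182250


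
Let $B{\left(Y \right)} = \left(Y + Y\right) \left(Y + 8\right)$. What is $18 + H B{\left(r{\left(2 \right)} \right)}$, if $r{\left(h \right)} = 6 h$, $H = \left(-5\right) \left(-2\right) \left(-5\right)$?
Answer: $-23982$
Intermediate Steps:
$H = -50$ ($H = 10 \left(-5\right) = -50$)
$B{\left(Y \right)} = 2 Y \left(8 + Y\right)$
$18 + H B{\left(r{\left(2 \right)} \right)} = 18 - 50 \cdot 2 \cdot 6 \cdot 2 \left(8 + 6 \cdot 2\right) = 18 - 50 \cdot 2 \cdot 12 \left(8 + 12\right) = 18 - 50 \cdot 2 \cdot 12 \cdot 20 = 18 - 24000 = -23982$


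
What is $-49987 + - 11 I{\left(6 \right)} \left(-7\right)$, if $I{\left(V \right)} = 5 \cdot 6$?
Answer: $-47677$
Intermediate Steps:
$I{\left(V \right)} = 30$
$-49987 + - 11 I{\left(6 \right)} \left(-7\right) = -49987 + \left(-11\right) 30 \left(-7\right) = -49987 - -2310 = -49987 + 2310 = -47677$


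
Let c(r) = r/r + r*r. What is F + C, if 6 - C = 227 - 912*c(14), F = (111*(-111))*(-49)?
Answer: 783172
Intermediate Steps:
F = 603729 (F = -12321*(-49) = 603729)
c(r) = 1 + r**2
C = 179443 (C = 6 - (227 - 912*(1 + 14**2)) = 6 - (227 - 912*(1 + 196)) = 6 - (227 - 912*197) = 6 - (227 - 179664) = 6 - 1*(-179437) = 6 + 179437 = 179443)
F + C = 603729 + 179443 = 783172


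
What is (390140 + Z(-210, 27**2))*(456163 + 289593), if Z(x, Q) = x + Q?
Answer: 291336293204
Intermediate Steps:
Z(x, Q) = Q + x
(390140 + Z(-210, 27**2))*(456163 + 289593) = (390140 + (27**2 - 210))*(456163 + 289593) = (390140 + (729 - 210))*745756 = (390140 + 519)*745756 = 390659*745756 = 291336293204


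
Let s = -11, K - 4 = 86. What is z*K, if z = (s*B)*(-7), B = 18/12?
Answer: 10395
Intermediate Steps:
K = 90 (K = 4 + 86 = 90)
B = 3/2 (B = 18*(1/12) = 3/2 ≈ 1.5000)
z = 231/2 (z = -11*3/2*(-7) = -33/2*(-7) = 231/2 ≈ 115.50)
z*K = (231/2)*90 = 10395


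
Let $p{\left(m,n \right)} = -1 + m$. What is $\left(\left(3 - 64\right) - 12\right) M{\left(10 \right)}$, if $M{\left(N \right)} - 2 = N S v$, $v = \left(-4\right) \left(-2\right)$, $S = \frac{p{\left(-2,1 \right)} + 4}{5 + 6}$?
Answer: $- \frac{7446}{11} \approx -676.91$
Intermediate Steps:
$S = \frac{1}{11}$ ($S = \frac{\left(-1 - 2\right) + 4}{5 + 6} = \frac{-3 + 4}{11} = 1 \cdot \frac{1}{11} = \frac{1}{11} \approx 0.090909$)
$v = 8$
$M{\left(N \right)} = 2 + \frac{8 N}{11}$ ($M{\left(N \right)} = 2 + N \frac{1}{11} \cdot 8 = 2 + \frac{N}{11} \cdot 8 = 2 + \frac{8 N}{11}$)
$\left(\left(3 - 64\right) - 12\right) M{\left(10 \right)} = \left(\left(3 - 64\right) - 12\right) \left(2 + \frac{8}{11} \cdot 10\right) = \left(-61 - 12\right) \left(2 + \frac{80}{11}\right) = \left(-73\right) \frac{102}{11} = - \frac{7446}{11}$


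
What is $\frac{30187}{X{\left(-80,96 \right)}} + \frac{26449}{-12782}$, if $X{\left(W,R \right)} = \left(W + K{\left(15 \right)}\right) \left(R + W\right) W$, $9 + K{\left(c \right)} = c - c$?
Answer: $- \frac{1313609923}{728062720} \approx -1.8043$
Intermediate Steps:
$K{\left(c \right)} = -9$ ($K{\left(c \right)} = -9 + \left(c - c\right) = -9 + 0 = -9$)
$X{\left(W,R \right)} = W \left(-9 + W\right) \left(R + W\right)$ ($X{\left(W,R \right)} = \left(W - 9\right) \left(R + W\right) W = \left(-9 + W\right) \left(R + W\right) W = W \left(-9 + W\right) \left(R + W\right)$)
$\frac{30187}{X{\left(-80,96 \right)}} + \frac{26449}{-12782} = \frac{30187}{\left(-80\right) \left(\left(-80\right)^{2} - 864 - -720 + 96 \left(-80\right)\right)} + \frac{26449}{-12782} = \frac{30187}{\left(-80\right) \left(6400 - 864 + 720 - 7680\right)} + 26449 \left(- \frac{1}{12782}\right) = \frac{30187}{\left(-80\right) \left(-1424\right)} - \frac{26449}{12782} = \frac{30187}{113920} - \frac{26449}{12782} = - \frac{1313609923}{728062720}$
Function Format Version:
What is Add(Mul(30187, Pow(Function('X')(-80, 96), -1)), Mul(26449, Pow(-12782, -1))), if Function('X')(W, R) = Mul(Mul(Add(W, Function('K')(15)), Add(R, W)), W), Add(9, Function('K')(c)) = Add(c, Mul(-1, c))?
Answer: Rational(-1313609923, 728062720) ≈ -1.8043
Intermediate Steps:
Function('K')(c) = -9 (Function('K')(c) = Add(-9, Add(c, Mul(-1, c))) = Add(-9, 0) = -9)
Function('X')(W, R) = Mul(W, Add(-9, W), Add(R, W)) (Function('X')(W, R) = Mul(Mul(Add(W, -9), Add(R, W)), W) = Mul(Mul(Add(-9, W), Add(R, W)), W) = Mul(W, Add(-9, W), Add(R, W)))
Add(Mul(30187, Pow(Function('X')(-80, 96), -1)), Mul(26449, Pow(-12782, -1))) = Add(Mul(30187, Pow(Mul(-80, Add(Pow(-80, 2), Mul(-9, 96), Mul(-9, -80), Mul(96, -80))), -1)), Mul(26449, Pow(-12782, -1))) = Add(Mul(30187, Pow(Mul(-80, Add(6400, -864, 720, -7680)), -1)), Mul(26449, Rational(-1, 12782))) = Add(Mul(30187, Pow(Mul(-80, -1424), -1)), Rational(-26449, 12782)) = Add(Mul(30187, Pow(113920, -1)), Rational(-26449, 12782)) = Add(Mul(30187, Rational(1, 113920)), Rational(-26449, 12782)) = Add(Rational(30187, 113920), Rational(-26449, 12782)) = Rational(-1313609923, 728062720)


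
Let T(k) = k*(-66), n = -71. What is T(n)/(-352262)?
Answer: -2343/176131 ≈ -0.013303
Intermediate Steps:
T(k) = -66*k
T(n)/(-352262) = -66*(-71)/(-352262) = 4686*(-1/352262) = -2343/176131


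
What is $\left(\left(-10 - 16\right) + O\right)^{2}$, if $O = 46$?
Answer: $400$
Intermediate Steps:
$\left(\left(-10 - 16\right) + O\right)^{2} = \left(\left(-10 - 16\right) + 46\right)^{2} = \left(-26 + 46\right)^{2} = 20^{2} = 400$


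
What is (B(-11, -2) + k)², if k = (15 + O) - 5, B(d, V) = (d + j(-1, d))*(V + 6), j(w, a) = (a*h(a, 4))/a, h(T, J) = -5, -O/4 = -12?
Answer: 36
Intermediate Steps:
O = 48 (O = -4*(-12) = 48)
j(w, a) = -5 (j(w, a) = (a*(-5))/a = (-5*a)/a = -5)
B(d, V) = (-5 + d)*(6 + V) (B(d, V) = (d - 5)*(V + 6) = (-5 + d)*(6 + V))
k = 58 (k = (15 + 48) - 5 = 63 - 5 = 58)
(B(-11, -2) + k)² = ((-30 - 5*(-2) + 6*(-11) - 2*(-11)) + 58)² = ((-30 + 10 - 66 + 22) + 58)² = (-64 + 58)² = (-6)² = 36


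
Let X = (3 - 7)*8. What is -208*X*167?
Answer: 1111552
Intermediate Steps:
X = -32 (X = -4*8 = -32)
-208*X*167 = -208*(-32)*167 = 6656*167 = 1111552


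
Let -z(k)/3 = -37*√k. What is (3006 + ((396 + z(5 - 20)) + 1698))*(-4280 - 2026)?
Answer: -32160600 - 699966*I*√15 ≈ -3.2161e+7 - 2.711e+6*I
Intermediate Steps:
z(k) = 111*√k (z(k) = -(-111)*√k = 111*√k)
(3006 + ((396 + z(5 - 20)) + 1698))*(-4280 - 2026) = (3006 + ((396 + 111*√(5 - 20)) + 1698))*(-4280 - 2026) = (3006 + ((396 + 111*√(-15)) + 1698))*(-6306) = (3006 + ((396 + 111*(I*√15)) + 1698))*(-6306) = (3006 + ((396 + 111*I*√15) + 1698))*(-6306) = (3006 + (2094 + 111*I*√15))*(-6306) = (5100 + 111*I*√15)*(-6306) = -32160600 - 699966*I*√15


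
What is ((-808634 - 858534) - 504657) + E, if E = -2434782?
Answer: -4606607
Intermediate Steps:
((-808634 - 858534) - 504657) + E = ((-808634 - 858534) - 504657) - 2434782 = (-1667168 - 504657) - 2434782 = -2171825 - 2434782 = -4606607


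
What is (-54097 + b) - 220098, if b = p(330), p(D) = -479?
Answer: -274674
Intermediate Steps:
b = -479
(-54097 + b) - 220098 = (-54097 - 479) - 220098 = -54576 - 220098 = -274674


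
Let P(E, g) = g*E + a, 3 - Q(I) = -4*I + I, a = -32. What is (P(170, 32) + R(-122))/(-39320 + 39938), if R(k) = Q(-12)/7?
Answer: 37823/4326 ≈ 8.7432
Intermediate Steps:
Q(I) = 3 + 3*I (Q(I) = 3 - (-4*I + I) = 3 - (-3)*I = 3 + 3*I)
P(E, g) = -32 + E*g (P(E, g) = g*E - 32 = E*g - 32 = -32 + E*g)
R(k) = -33/7 (R(k) = (3 + 3*(-12))/7 = (3 - 36)*(⅐) = -33*⅐ = -33/7)
(P(170, 32) + R(-122))/(-39320 + 39938) = ((-32 + 170*32) - 33/7)/(-39320 + 39938) = ((-32 + 5440) - 33/7)/618 = (5408 - 33/7)*(1/618) = (37823/7)*(1/618) = 37823/4326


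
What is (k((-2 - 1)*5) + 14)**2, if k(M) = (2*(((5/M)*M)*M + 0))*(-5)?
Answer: 583696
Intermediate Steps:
k(M) = -50*M (k(M) = (2*(5*M + 0))*(-5) = (2*(5*M))*(-5) = (10*M)*(-5) = -50*M)
(k((-2 - 1)*5) + 14)**2 = (-50*(-2 - 1)*5 + 14)**2 = (-(-150)*5 + 14)**2 = (-50*(-15) + 14)**2 = (750 + 14)**2 = 764**2 = 583696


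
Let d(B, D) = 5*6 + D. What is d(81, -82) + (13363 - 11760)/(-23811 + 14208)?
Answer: -500959/9603 ≈ -52.167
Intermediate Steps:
d(B, D) = 30 + D
d(81, -82) + (13363 - 11760)/(-23811 + 14208) = (30 - 82) + (13363 - 11760)/(-23811 + 14208) = -52 + 1603/(-9603) = -52 + 1603*(-1/9603) = -52 - 1603/9603 = -500959/9603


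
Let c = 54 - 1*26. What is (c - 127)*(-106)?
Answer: 10494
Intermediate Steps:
c = 28 (c = 54 - 26 = 28)
(c - 127)*(-106) = (28 - 127)*(-106) = -99*(-106) = 10494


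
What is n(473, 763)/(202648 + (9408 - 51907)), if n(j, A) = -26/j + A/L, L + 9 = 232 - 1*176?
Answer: 359677/3560272419 ≈ 0.00010103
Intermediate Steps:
L = 47 (L = -9 + (232 - 1*176) = -9 + (232 - 176) = -9 + 56 = 47)
n(j, A) = -26/j + A/47
n(473, 763)/(202648 + (9408 - 51907)) = (-26/473 + (1/47)*763)/(202648 + (9408 - 51907)) = (-26*1/473 + 763/47)/(202648 - 42499) = (-26/473 + 763/47)/160149 = (359677/22231)*(1/160149) = 359677/3560272419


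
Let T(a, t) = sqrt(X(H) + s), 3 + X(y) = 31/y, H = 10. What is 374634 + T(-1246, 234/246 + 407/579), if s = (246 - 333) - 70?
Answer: 374634 + I*sqrt(15690)/10 ≈ 3.7463e+5 + 12.526*I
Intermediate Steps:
s = -157 (s = -87 - 70 = -157)
X(y) = -3 + 31/y
T(a, t) = I*sqrt(15690)/10 (T(a, t) = sqrt((-3 + 31/10) - 157) = sqrt(1/10 - 157) = sqrt(-1569/10) = I*sqrt(15690)/10)
374634 + T(-1246, 234/246 + 407/579) = 374634 + I*sqrt(15690)/10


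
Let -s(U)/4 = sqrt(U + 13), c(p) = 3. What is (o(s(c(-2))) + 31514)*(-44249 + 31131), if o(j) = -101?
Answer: -412075734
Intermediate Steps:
s(U) = -4*sqrt(13 + U) (s(U) = -4*sqrt(U + 13) = -4*sqrt(13 + U))
(o(s(c(-2))) + 31514)*(-44249 + 31131) = (-101 + 31514)*(-44249 + 31131) = 31413*(-13118) = -412075734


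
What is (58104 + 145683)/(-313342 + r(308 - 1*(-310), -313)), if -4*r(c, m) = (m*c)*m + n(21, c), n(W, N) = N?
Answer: -203787/15449707 ≈ -0.013190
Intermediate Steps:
r(c, m) = -c/4 - c*m**2/4 (r(c, m) = -((m*c)*m + c)/4 = -((c*m)*m + c)/4 = -(c*m**2 + c)/4 = -(c + c*m**2)/4 = -c/4 - c*m**2/4)
(58104 + 145683)/(-313342 + r(308 - 1*(-310), -313)) = (58104 + 145683)/(-313342 + (308 - 1*(-310))*(-1 - 1*(-313)**2)/4) = 203787/(-313342 + (308 + 310)*(-1 - 1*97969)/4) = 203787/(-313342 + (1/4)*618*(-1 - 97969)) = 203787/(-313342 + (1/4)*618*(-97970)) = 203787/(-313342 - 15136365) = 203787/(-15449707) = 203787*(-1/15449707) = -203787/15449707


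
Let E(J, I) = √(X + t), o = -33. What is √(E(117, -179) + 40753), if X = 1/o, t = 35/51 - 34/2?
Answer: √(12825824913 + 561*I*√5143809)/561 ≈ 201.87 + 0.010013*I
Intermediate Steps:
t = -832/51 (t = 35*(1/51) - 34*½ = 35/51 - 17 = -832/51 ≈ -16.314)
X = -1/33 (X = 1/(-33) = -1/33 ≈ -0.030303)
E(J, I) = I*√5143809/561 (E(J, I) = √(-1/33 - 832/51) = √(-9169/561) = I*√5143809/561)
√(E(117, -179) + 40753) = √(I*√5143809/561 + 40753) = √(40753 + I*√5143809/561)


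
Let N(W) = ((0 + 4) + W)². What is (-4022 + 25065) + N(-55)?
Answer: 23644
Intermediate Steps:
N(W) = (4 + W)²
(-4022 + 25065) + N(-55) = (-4022 + 25065) + (4 - 55)² = 21043 + (-51)² = 21043 + 2601 = 23644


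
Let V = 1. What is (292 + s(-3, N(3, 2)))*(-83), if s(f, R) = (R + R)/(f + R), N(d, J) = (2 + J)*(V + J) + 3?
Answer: -48887/2 ≈ -24444.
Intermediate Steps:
N(d, J) = 3 + (1 + J)*(2 + J) (N(d, J) = (2 + J)*(1 + J) + 3 = (1 + J)*(2 + J) + 3 = 3 + (1 + J)*(2 + J))
s(f, R) = 2*R/(R + f) (s(f, R) = (2*R)/(R + f) = 2*R/(R + f))
(292 + s(-3, N(3, 2)))*(-83) = (292 + 2*(5 + 2² + 3*2)/((5 + 2² + 3*2) - 3))*(-83) = (292 + 2*(5 + 4 + 6)/((5 + 4 + 6) - 3))*(-83) = (292 + 2*15/(15 - 3))*(-83) = (292 + 2*15/12)*(-83) = (292 + 2*15*(1/12))*(-83) = (292 + 5/2)*(-83) = (589/2)*(-83) = -48887/2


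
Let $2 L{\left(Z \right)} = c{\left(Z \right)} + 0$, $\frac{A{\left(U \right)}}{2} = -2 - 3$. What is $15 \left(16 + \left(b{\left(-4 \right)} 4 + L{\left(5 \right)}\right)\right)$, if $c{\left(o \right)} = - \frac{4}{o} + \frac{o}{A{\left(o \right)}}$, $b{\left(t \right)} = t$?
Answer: $- \frac{39}{4} \approx -9.75$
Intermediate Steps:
$A{\left(U \right)} = -10$ ($A{\left(U \right)} = 2 \left(-2 - 3\right) = 2 \left(-5\right) = -10$)
$c{\left(o \right)} = - \frac{4}{o} - \frac{o}{10}$ ($c{\left(o \right)} = - \frac{4}{o} + \frac{o}{-10} = - \frac{4}{o} + o \left(- \frac{1}{10}\right) = - \frac{4}{o} - \frac{o}{10}$)
$L{\left(Z \right)} = - \frac{2}{Z} - \frac{Z}{20}$ ($L{\left(Z \right)} = \frac{\left(- \frac{4}{Z} - \frac{Z}{10}\right) + 0}{2} = \frac{- \frac{4}{Z} - \frac{Z}{10}}{2} = - \frac{2}{Z} - \frac{Z}{20}$)
$15 \left(16 + \left(b{\left(-4 \right)} 4 + L{\left(5 \right)}\right)\right) = 15 \left(16 - \left(\frac{65}{4} + \frac{2}{5}\right)\right) = 15 \left(16 - \frac{333}{20}\right) = 15 \left(- \frac{13}{20}\right) = - \frac{39}{4}$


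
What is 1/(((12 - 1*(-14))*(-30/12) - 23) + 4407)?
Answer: 1/4319 ≈ 0.00023154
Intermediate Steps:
1/(((12 - 1*(-14))*(-30/12) - 23) + 4407) = 1/(((12 + 14)*(-30*1/12) - 23) + 4407) = 1/((26*(-5/2) - 23) + 4407) = 1/((-65 - 23) + 4407) = 1/(-88 + 4407) = 1/4319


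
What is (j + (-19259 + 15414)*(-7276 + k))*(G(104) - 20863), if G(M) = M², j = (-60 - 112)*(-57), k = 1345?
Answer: -229217271453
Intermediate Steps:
j = 9804 (j = -172*(-57) = 9804)
(j + (-19259 + 15414)*(-7276 + k))*(G(104) - 20863) = (9804 + (-19259 + 15414)*(-7276 + 1345))*(104² - 20863) = (9804 - 3845*(-5931))*(10816 - 20863) = (9804 + 22804695)*(-10047) = 22814499*(-10047) = -229217271453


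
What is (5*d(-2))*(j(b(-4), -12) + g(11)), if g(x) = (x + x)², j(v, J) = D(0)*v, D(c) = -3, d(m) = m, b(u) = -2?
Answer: -4900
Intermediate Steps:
j(v, J) = -3*v
g(x) = 4*x² (g(x) = (2*x)² = 4*x²)
(5*d(-2))*(j(b(-4), -12) + g(11)) = (5*(-2))*(-3*(-2) + 4*11²) = -10*(6 + 4*121) = -10*(6 + 484) = -10*490 = -4900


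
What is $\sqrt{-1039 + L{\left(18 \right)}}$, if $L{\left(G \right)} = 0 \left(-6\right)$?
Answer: $i \sqrt{1039} \approx 32.234 i$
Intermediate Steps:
$L{\left(G \right)} = 0$
$\sqrt{-1039 + L{\left(18 \right)}} = \sqrt{-1039 + 0} = \sqrt{-1039} = i \sqrt{1039}$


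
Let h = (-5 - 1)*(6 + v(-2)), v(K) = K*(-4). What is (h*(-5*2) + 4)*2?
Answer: 1688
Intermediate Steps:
v(K) = -4*K
h = -84 (h = (-5 - 1)*(6 - 4*(-2)) = -6*(6 + 8) = -6*14 = -84)
(h*(-5*2) + 4)*2 = (-(-420)*2 + 4)*2 = (-84*(-10) + 4)*2 = (840 + 4)*2 = 844*2 = 1688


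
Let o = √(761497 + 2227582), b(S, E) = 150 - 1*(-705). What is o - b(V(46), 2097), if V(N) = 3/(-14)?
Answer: -855 + √2989079 ≈ 873.90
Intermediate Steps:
V(N) = -3/14 (V(N) = 3*(-1/14) = -3/14)
b(S, E) = 855 (b(S, E) = 150 + 705 = 855)
o = √2989079 ≈ 1728.9
o - b(V(46), 2097) = √2989079 - 1*855 = √2989079 - 855 = -855 + √2989079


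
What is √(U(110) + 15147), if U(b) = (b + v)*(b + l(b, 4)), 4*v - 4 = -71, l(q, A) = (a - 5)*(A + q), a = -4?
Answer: I*√70270 ≈ 265.08*I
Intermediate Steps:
l(q, A) = -9*A - 9*q (l(q, A) = (-4 - 5)*(A + q) = -9*(A + q) = -9*A - 9*q)
v = -67/4 (v = 1 + (¼)*(-71) = 1 - 71/4 = -67/4 ≈ -16.750)
U(b) = (-36 - 8*b)*(-67/4 + b) (U(b) = (b - 67/4)*(b + (-9*4 - 9*b)) = (-67/4 + b)*(b + (-36 - 9*b)) = (-67/4 + b)*(-36 - 8*b) = (-36 - 8*b)*(-67/4 + b))
√(U(110) + 15147) = √((603 - 8*110² + 98*110) + 15147) = √((603 - 8*12100 + 10780) + 15147) = √((603 - 96800 + 10780) + 15147) = √(-85417 + 15147) = √(-70270) = I*√70270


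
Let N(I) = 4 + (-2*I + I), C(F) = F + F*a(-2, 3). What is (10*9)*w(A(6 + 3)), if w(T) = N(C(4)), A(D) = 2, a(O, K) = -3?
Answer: 1080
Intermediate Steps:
C(F) = -2*F (C(F) = F + F*(-3) = F - 3*F = -2*F)
N(I) = 4 - I
w(T) = 12 (w(T) = 4 - (-2)*4 = 4 - 1*(-8) = 4 + 8 = 12)
(10*9)*w(A(6 + 3)) = (10*9)*12 = 90*12 = 1080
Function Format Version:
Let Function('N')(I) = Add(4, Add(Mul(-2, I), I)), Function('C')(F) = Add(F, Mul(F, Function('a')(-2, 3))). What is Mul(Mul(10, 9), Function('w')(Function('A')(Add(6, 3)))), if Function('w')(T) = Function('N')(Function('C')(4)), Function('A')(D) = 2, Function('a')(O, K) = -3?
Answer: 1080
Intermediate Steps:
Function('C')(F) = Mul(-2, F) (Function('C')(F) = Add(F, Mul(F, -3)) = Add(F, Mul(-3, F)) = Mul(-2, F))
Function('N')(I) = Add(4, Mul(-1, I))
Function('w')(T) = 12 (Function('w')(T) = Add(4, Mul(-1, Mul(-2, 4))) = Add(4, Mul(-1, -8)) = Add(4, 8) = 12)
Mul(Mul(10, 9), Function('w')(Function('A')(Add(6, 3)))) = Mul(Mul(10, 9), 12) = Mul(90, 12) = 1080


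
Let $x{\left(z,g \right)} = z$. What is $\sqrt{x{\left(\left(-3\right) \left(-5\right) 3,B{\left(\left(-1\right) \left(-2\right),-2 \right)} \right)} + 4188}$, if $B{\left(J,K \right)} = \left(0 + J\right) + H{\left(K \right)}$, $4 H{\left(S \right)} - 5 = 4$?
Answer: $\sqrt{4233} \approx 65.062$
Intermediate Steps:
$H{\left(S \right)} = \frac{9}{4}$ ($H{\left(S \right)} = \frac{5}{4} + \frac{1}{4} \cdot 4 = \frac{5}{4} + 1 = \frac{9}{4}$)
$B{\left(J,K \right)} = \frac{9}{4} + J$ ($B{\left(J,K \right)} = \left(0 + J\right) + \frac{9}{4} = J + \frac{9}{4} = \frac{9}{4} + J$)
$\sqrt{x{\left(\left(-3\right) \left(-5\right) 3,B{\left(\left(-1\right) \left(-2\right),-2 \right)} \right)} + 4188} = \sqrt{\left(-3\right) \left(-5\right) 3 + 4188} = \sqrt{15 \cdot 3 + 4188} = \sqrt{45 + 4188} = \sqrt{4233}$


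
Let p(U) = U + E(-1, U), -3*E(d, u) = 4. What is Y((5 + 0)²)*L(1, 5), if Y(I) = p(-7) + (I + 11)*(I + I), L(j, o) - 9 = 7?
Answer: 86000/3 ≈ 28667.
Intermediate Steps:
E(d, u) = -4/3 (E(d, u) = -⅓*4 = -4/3)
L(j, o) = 16 (L(j, o) = 9 + 7 = 16)
p(U) = -4/3 + U (p(U) = U - 4/3 = -4/3 + U)
Y(I) = -25/3 + 2*I*(11 + I) (Y(I) = (-4/3 - 7) + (I + 11)*(I + I) = -25/3 + (11 + I)*(2*I) = -25/3 + 2*I*(11 + I))
Y((5 + 0)²)*L(1, 5) = (-25/3 + 2*((5 + 0)²)² + 22*(5 + 0)²)*16 = (-25/3 + 2*(5²)² + 22*5²)*16 = (-25/3 + 2*25² + 22*25)*16 = (-25/3 + 2*625 + 550)*16 = (-25/3 + 1250 + 550)*16 = (5375/3)*16 = 86000/3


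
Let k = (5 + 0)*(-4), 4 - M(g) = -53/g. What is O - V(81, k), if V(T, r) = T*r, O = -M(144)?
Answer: 232651/144 ≈ 1615.6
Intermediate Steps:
M(g) = 4 + 53/g (M(g) = 4 - (-53)/g = 4 + 53/g)
O = -629/144 (O = -(4 + 53/144) = -1*629/144 = -629/144 ≈ -4.3681)
k = -20 (k = 5*(-4) = -20)
O - V(81, k) = -629/144 - 81*(-20) = -629/144 - 1*(-1620) = -629/144 + 1620 = 232651/144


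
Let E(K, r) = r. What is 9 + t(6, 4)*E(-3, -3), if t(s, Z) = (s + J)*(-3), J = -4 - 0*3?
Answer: 27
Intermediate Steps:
J = -4 (J = -4 - 1*0 = -4 + 0 = -4)
t(s, Z) = 12 - 3*s (t(s, Z) = (s - 4)*(-3) = (-4 + s)*(-3) = 12 - 3*s)
9 + t(6, 4)*E(-3, -3) = 9 + (12 - 3*6)*(-3) = 9 + (12 - 18)*(-3) = 9 - 6*(-3) = 9 + 18 = 27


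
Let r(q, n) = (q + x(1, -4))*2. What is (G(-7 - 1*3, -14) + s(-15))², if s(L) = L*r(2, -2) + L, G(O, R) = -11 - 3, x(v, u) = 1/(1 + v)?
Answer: 10816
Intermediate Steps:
r(q, n) = 1 + 2*q (r(q, n) = (q + 1/(1 + 1))*2 = (q + 1/2)*2 = (q + ½)*2 = (½ + q)*2 = 1 + 2*q)
G(O, R) = -14
s(L) = 6*L (s(L) = L*(1 + 2*2) + L = L*(1 + 4) + L = L*5 + L = 5*L + L = 6*L)
(G(-7 - 1*3, -14) + s(-15))² = (-14 + 6*(-15))² = (-14 - 90)² = (-104)² = 10816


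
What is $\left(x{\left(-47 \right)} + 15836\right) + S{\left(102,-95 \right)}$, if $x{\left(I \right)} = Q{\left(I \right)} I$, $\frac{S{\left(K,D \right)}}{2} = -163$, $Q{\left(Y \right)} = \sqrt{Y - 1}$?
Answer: $15510 - 188 i \sqrt{3} \approx 15510.0 - 325.63 i$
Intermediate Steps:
$Q{\left(Y \right)} = \sqrt{-1 + Y}$
$S{\left(K,D \right)} = -326$ ($S{\left(K,D \right)} = 2 \left(-163\right) = -326$)
$x{\left(I \right)} = I \sqrt{-1 + I}$ ($x{\left(I \right)} = \sqrt{-1 + I} I = I \sqrt{-1 + I}$)
$\left(x{\left(-47 \right)} + 15836\right) + S{\left(102,-95 \right)} = \left(- 47 \sqrt{-1 - 47} + 15836\right) - 326 = \left(- 47 \sqrt{-48} + 15836\right) - 326 = \left(- 47 \cdot 4 i \sqrt{3} + 15836\right) - 326 = \left(- 188 i \sqrt{3} + 15836\right) - 326 = \left(15836 - 188 i \sqrt{3}\right) - 326 = 15510 - 188 i \sqrt{3}$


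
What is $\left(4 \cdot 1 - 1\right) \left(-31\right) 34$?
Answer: $-3162$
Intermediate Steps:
$\left(4 \cdot 1 - 1\right) \left(-31\right) 34 = \left(4 - 1\right) \left(-31\right) 34 = 3 \left(-31\right) 34 = \left(-93\right) 34 = -3162$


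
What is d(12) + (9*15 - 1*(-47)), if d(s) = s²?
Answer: 326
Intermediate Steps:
d(12) + (9*15 - 1*(-47)) = 12² + (9*15 - 1*(-47)) = 144 + (135 + 47) = 144 + 182 = 326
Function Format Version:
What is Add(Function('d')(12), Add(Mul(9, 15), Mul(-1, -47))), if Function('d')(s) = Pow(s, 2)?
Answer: 326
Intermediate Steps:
Add(Function('d')(12), Add(Mul(9, 15), Mul(-1, -47))) = Add(Pow(12, 2), Add(Mul(9, 15), Mul(-1, -47))) = Add(144, Add(135, 47)) = Add(144, 182) = 326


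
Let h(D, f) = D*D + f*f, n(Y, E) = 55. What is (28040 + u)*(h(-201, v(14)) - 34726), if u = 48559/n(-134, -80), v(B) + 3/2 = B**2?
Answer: 276825471939/220 ≈ 1.2583e+9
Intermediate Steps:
v(B) = -3/2 + B**2
h(D, f) = D**2 + f**2
u = 48559/55 ≈ 882.89
(28040 + u)*(h(-201, v(14)) - 34726) = (28040 + 48559/55)*(((-201)**2 + (-3/2 + 14**2)**2) - 34726) = 1590759*((40401 + (-3/2 + 196)**2) - 34726)/55 = 1590759*((40401 + (389/2)**2) - 34726)/55 = 1590759*((40401 + 151321/4) - 34726)/55 = 1590759*(312925/4 - 34726)/55 = (1590759/55)*(174021/4) = 276825471939/220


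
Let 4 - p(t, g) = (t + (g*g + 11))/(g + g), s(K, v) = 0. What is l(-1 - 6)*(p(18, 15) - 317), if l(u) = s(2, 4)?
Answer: 0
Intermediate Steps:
l(u) = 0
p(t, g) = 4 - (11 + t + g**2)/(2*g) (p(t, g) = 4 - (t + (g*g + 11))/(g + g) = 4 - (t + (g**2 + 11))/(2*g) = 4 - (t + (11 + g**2))*1/(2*g) = 4 - (11 + t + g**2)*1/(2*g) = 4 - (11 + t + g**2)/(2*g))
l(-1 - 6)*(p(18, 15) - 317) = 0*((1/2)*(-11 - 1*18 - 1*15*(-8 + 15))/15 - 317) = 0*((1/2)*(1/15)*(-11 - 18 - 1*15*7) - 317) = 0*((1/2)*(1/15)*(-11 - 18 - 105) - 317) = 0*((1/2)*(1/15)*(-134) - 317) = 0*(-67/15 - 317) = 0*(-4822/15) = 0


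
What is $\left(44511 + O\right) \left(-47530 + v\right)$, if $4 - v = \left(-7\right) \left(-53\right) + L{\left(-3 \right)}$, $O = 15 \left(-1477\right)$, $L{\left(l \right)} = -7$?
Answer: $-1070628840$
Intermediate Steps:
$O = -22155$
$v = -360$ ($v = 4 - \left(\left(-7\right) \left(-53\right) - 7\right) = 4 - \left(371 - 7\right) = 4 - 364 = -360$)
$\left(44511 + O\right) \left(-47530 + v\right) = \left(44511 - 22155\right) \left(-47530 - 360\right) = 22356 \left(-47890\right) = -1070628840$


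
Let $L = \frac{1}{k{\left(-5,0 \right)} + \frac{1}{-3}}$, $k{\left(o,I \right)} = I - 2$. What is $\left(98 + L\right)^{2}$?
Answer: $\frac{466489}{49} \approx 9520.2$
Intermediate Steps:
$k{\left(o,I \right)} = -2 + I$
$L = - \frac{3}{7}$ ($L = \frac{1}{\left(-2 + 0\right) + \frac{1}{-3}} = \frac{1}{-2 - \frac{1}{3}} = \frac{1}{- \frac{7}{3}} = - \frac{3}{7} \approx -0.42857$)
$\left(98 + L\right)^{2} = \left(98 - \frac{3}{7}\right)^{2} = \left(\frac{683}{7}\right)^{2} = \frac{466489}{49}$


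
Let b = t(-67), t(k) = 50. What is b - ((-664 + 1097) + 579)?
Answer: -962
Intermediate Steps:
b = 50
b - ((-664 + 1097) + 579) = 50 - ((-664 + 1097) + 579) = 50 - (433 + 579) = 50 - 1*1012 = 50 - 1012 = -962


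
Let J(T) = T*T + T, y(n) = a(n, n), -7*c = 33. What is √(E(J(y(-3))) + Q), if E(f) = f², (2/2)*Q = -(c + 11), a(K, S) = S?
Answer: 4*√91/7 ≈ 5.4511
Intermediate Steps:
c = -33/7 (c = -⅐*33 = -33/7 ≈ -4.7143)
y(n) = n
J(T) = T + T² (J(T) = T² + T = T + T²)
Q = -44/7 (Q = -(-33/7 + 11) = -1*44/7 = -44/7 ≈ -6.2857)
√(E(J(y(-3))) + Q) = √((-3*(1 - 3))² - 44/7) = √((-3*(-2))² - 44/7) = √(6² - 44/7) = √(36 - 44/7) = √(208/7) = 4*√91/7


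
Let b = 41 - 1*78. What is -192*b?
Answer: 7104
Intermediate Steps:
b = -37 (b = 41 - 78 = -37)
-192*b = -192*(-37) = 7104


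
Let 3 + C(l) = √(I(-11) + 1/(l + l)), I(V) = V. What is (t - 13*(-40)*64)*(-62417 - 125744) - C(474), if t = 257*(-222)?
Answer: 4473339617 - I*√2471199/474 ≈ 4.4733e+9 - 3.3165*I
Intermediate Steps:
t = -57054
C(l) = -3 + √(-11 + 1/(2*l)) (C(l) = -3 + √(-11 + 1/(l + l)) = -3 + √(-11 + 1/(2*l)))
(t - 13*(-40)*64)*(-62417 - 125744) - C(474) = (-57054 - 13*(-40)*64)*(-62417 - 125744) - (-3 + √(-44 + 2/474)/2) = (-57054 + 520*64)*(-188161) - (-3 + √(-44 + 2*(1/474))/2) = (-57054 + 33280)*(-188161) - (-3 + √(-44 + 1/237)/2) = -23774*(-188161) - (-3 + √(-10427/237)/2) = 4473339614 - (-3 + (I*√2471199/237)/2) = 4473339614 - (-3 + I*√2471199/474) = 4473339614 + (3 - I*√2471199/474) = 4473339617 - I*√2471199/474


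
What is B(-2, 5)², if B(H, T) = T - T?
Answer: 0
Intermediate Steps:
B(H, T) = 0
B(-2, 5)² = 0² = 0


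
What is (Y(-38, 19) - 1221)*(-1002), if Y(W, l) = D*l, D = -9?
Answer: 1394784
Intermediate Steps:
Y(W, l) = -9*l
(Y(-38, 19) - 1221)*(-1002) = (-9*19 - 1221)*(-1002) = (-171 - 1221)*(-1002) = -1392*(-1002) = 1394784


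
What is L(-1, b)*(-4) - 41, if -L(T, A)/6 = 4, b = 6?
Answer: 55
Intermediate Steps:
L(T, A) = -24 (L(T, A) = -6*4 = -24)
L(-1, b)*(-4) - 41 = -24*(-4) - 41 = 96 - 41 = 55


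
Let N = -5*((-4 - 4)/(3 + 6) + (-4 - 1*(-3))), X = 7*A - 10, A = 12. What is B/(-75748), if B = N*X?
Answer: -3145/340866 ≈ -0.0092265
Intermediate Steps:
X = 74 (X = 7*12 - 10 = 84 - 10 = 74)
N = 85/9 (N = -5*(-8/9 + (-4 + 3)) = -5*(-8*⅑ - 1) = -5*(-8/9 - 1) = -5*(-17/9) = 85/9 ≈ 9.4444)
B = 6290/9 (B = (85/9)*74 = 6290/9 ≈ 698.89)
B/(-75748) = (6290/9)/(-75748) = (6290/9)*(-1/75748) = -3145/340866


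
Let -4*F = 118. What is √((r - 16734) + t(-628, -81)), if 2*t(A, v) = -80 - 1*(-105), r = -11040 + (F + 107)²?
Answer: 3*I*√9669/2 ≈ 147.5*I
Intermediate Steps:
F = -59/2 (F = -¼*118 = -59/2 ≈ -29.500)
r = -20135/4 (r = -11040 + (-59/2 + 107)² = -11040 + (155/2)² = -11040 + 24025/4 = -20135/4 ≈ -5033.8)
t(A, v) = 25/2 (t(A, v) = (-80 - 1*(-105))/2 = (-80 + 105)/2 = (½)*25 = 25/2)
√((r - 16734) + t(-628, -81)) = √((-20135/4 - 16734) + 25/2) = √(-87071/4 + 25/2) = √(-87021/4) = 3*I*√9669/2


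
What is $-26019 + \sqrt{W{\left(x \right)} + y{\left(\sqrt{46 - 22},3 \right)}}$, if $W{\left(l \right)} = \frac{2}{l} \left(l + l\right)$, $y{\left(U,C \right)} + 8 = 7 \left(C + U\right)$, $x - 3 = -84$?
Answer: $-26019 + \sqrt{17 + 14 \sqrt{6}} \approx -26012.0$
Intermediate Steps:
$x = -81$ ($x = 3 - 84 = -81$)
$y{\left(U,C \right)} = -8 + 7 C + 7 U$ ($y{\left(U,C \right)} = -8 + 7 \left(C + U\right) = -8 + \left(7 C + 7 U\right) = -8 + 7 C + 7 U$)
$W{\left(l \right)} = 4$ ($W{\left(l \right)} = \frac{2}{l} 2 l = 4$)
$-26019 + \sqrt{W{\left(x \right)} + y{\left(\sqrt{46 - 22},3 \right)}} = -26019 + \sqrt{4 + \left(-8 + 7 \cdot 3 + 7 \sqrt{46 - 22}\right)} = -26019 + \sqrt{4 + \left(-8 + 21 + 7 \sqrt{24}\right)} = -26019 + \sqrt{4 + \left(-8 + 21 + 7 \cdot 2 \sqrt{6}\right)} = -26019 + \sqrt{4 + \left(-8 + 21 + 14 \sqrt{6}\right)} = -26019 + \sqrt{4 + \left(13 + 14 \sqrt{6}\right)} = -26019 + \sqrt{17 + 14 \sqrt{6}}$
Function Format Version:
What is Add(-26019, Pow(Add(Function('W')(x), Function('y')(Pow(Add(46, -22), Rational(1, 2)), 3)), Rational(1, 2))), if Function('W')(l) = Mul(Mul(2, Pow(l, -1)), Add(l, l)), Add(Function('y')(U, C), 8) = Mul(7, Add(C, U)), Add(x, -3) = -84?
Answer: Add(-26019, Pow(Add(17, Mul(14, Pow(6, Rational(1, 2)))), Rational(1, 2))) ≈ -26012.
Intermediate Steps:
x = -81 (x = Add(3, -84) = -81)
Function('y')(U, C) = Add(-8, Mul(7, C), Mul(7, U)) (Function('y')(U, C) = Add(-8, Mul(7, Add(C, U))) = Add(-8, Add(Mul(7, C), Mul(7, U))) = Add(-8, Mul(7, C), Mul(7, U)))
Function('W')(l) = 4 (Function('W')(l) = Mul(Mul(2, Pow(l, -1)), Mul(2, l)) = 4)
Add(-26019, Pow(Add(Function('W')(x), Function('y')(Pow(Add(46, -22), Rational(1, 2)), 3)), Rational(1, 2))) = Add(-26019, Pow(Add(4, Add(-8, Mul(7, 3), Mul(7, Pow(Add(46, -22), Rational(1, 2))))), Rational(1, 2))) = Add(-26019, Pow(Add(4, Add(-8, 21, Mul(7, Pow(24, Rational(1, 2))))), Rational(1, 2))) = Add(-26019, Pow(Add(4, Add(-8, 21, Mul(7, Mul(2, Pow(6, Rational(1, 2)))))), Rational(1, 2))) = Add(-26019, Pow(Add(4, Add(-8, 21, Mul(14, Pow(6, Rational(1, 2))))), Rational(1, 2))) = Add(-26019, Pow(Add(4, Add(13, Mul(14, Pow(6, Rational(1, 2))))), Rational(1, 2))) = Add(-26019, Pow(Add(17, Mul(14, Pow(6, Rational(1, 2)))), Rational(1, 2)))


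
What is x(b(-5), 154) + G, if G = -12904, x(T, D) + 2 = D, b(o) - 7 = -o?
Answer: -12752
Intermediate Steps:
b(o) = 7 - o
x(T, D) = -2 + D
x(b(-5), 154) + G = (-2 + 154) - 12904 = 152 - 12904 = -12752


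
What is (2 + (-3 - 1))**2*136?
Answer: 544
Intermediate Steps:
(2 + (-3 - 1))**2*136 = (2 - 4)**2*136 = (-2)**2*136 = 4*136 = 544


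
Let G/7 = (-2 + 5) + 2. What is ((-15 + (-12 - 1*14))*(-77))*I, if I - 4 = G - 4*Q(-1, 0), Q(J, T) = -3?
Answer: 161007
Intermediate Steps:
G = 35 (G = 7*((-2 + 5) + 2) = 7*(3 + 2) = 7*5 = 35)
I = 51 (I = 4 + (35 - 4*(-3)) = 4 + (35 + 12) = 4 + 47 = 51)
((-15 + (-12 - 1*14))*(-77))*I = ((-15 + (-12 - 1*14))*(-77))*51 = ((-15 + (-12 - 14))*(-77))*51 = ((-15 - 26)*(-77))*51 = -41*(-77)*51 = 3157*51 = 161007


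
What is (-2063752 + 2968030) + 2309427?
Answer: 3213705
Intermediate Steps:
(-2063752 + 2968030) + 2309427 = 904278 + 2309427 = 3213705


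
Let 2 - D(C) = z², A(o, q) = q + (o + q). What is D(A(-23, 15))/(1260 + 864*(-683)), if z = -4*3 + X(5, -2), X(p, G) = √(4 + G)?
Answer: 4/16357 - 2*√2/49071 ≈ 0.00018690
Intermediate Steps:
A(o, q) = o + 2*q
z = -12 + √2 (z = -4*3 + √(4 - 2) = -12 + √2 ≈ -10.586)
D(C) = 2 - (-12 + √2)²
D(A(-23, 15))/(1260 + 864*(-683)) = (-144 + 24*√2)/(1260 + 864*(-683)) = (-144 + 24*√2)/(1260 - 590112) = (-144 + 24*√2)/(-588852) = (-144 + 24*√2)*(-1/588852) = 4/16357 - 2*√2/49071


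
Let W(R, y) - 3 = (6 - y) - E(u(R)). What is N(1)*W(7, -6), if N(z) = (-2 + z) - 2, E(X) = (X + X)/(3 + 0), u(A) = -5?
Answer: -55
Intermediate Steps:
E(X) = 2*X/3 (E(X) = (2*X)/3 = (2*X)*(⅓) = 2*X/3)
N(z) = -4 + z
W(R, y) = 37/3 - y (W(R, y) = 3 + ((6 - y) - 2*(-5)/3) = 3 + ((6 - y) - 1*(-10/3)) = 3 + ((6 - y) + 10/3) = 3 + (28/3 - y) = 37/3 - y)
N(1)*W(7, -6) = (-4 + 1)*(37/3 - 1*(-6)) = -3*(37/3 + 6) = -3*55/3 = -55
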